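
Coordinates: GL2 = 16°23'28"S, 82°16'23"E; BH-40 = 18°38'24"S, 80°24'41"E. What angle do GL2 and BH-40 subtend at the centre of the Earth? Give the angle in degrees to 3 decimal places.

2.865°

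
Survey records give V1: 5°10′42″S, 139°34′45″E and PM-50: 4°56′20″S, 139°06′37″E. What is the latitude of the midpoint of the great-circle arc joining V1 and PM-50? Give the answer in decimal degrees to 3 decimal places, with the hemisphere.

V1: φ = -5.17833°, λ = +139.57917°
PM-50: φ = -4.93889°, λ = +139.11028°
Bx = cos φ₂ cos Δλ = 0.996254,  By = cos φ₂ sin Δλ = -0.008153
φₘ = atan2(sin φ₁ + sin φ₂, √((cos φ₁ + Bx)² + By²)) = -5.05865°
λₘ = λ₁ + atan2(By, cos φ₁ + Bx) = 139.34468°

5.059°S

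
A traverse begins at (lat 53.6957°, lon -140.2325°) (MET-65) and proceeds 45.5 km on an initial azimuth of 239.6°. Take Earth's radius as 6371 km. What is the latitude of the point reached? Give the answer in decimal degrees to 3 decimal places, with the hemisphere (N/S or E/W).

53.487°N

δ = d/R = 45.5/6371 = 0.007142 rad
φ₂ = arcsin(sin φ₁ cos δ + cos φ₁ sin δ cos θ)
   = arcsin(0.80588·0.99997 + 0.59207·0.00714·-0.50603) = 53.48716°
λ₂ = λ₁ + atan2(sin θ sin δ cos φ₁, cos δ − sin φ₁ sin φ₂) = -140.82567°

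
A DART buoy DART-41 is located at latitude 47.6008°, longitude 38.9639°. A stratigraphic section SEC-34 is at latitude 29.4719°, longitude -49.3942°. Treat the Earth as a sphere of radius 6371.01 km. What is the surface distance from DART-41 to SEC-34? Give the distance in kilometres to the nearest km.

Δφ = -18.1289°,  Δλ = -88.3581°
a = sin²(Δφ/2) + cos φ₁ cos φ₂ sin²(Δλ/2) = 0.309929
c = 2·arcsin(√a) = 1.180846 rad = 67.6575°
d = R·c = 6371.01 × 1.180846 = 7523.2 km

7523 km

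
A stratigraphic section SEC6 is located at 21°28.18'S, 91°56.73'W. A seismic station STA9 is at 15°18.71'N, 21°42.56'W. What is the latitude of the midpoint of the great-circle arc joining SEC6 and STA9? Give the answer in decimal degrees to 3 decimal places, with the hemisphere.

3.762°S

SEC6: φ = -21.46967°, λ = -91.94550°
STA9: φ = +15.31183°, λ = -21.70933°
Bx = cos φ₂ cos Δλ = 0.326141,  By = cos φ₂ sin Δλ = 0.907688
φₘ = atan2(sin φ₁ + sin φ₂, √((cos φ₁ + Bx)² + By²)) = -3.76202°
λₘ = λ₁ + atan2(By, cos φ₁ + Bx) = -56.10683°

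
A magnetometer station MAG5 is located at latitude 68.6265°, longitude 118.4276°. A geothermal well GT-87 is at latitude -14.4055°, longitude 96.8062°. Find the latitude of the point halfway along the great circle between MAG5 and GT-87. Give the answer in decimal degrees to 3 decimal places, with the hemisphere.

Bx = cos φ₂ cos Δλ = 0.900410,  By = cos φ₂ sin Δλ = -0.356887
φₘ = atan2(sin φ₁ + sin φ₂, √((cos φ₁ + Bx)² + By²)) = 27.44134°
λₘ = λ₁ + atan2(By, cos φ₁ + Bx) = 102.67087°

27.441°N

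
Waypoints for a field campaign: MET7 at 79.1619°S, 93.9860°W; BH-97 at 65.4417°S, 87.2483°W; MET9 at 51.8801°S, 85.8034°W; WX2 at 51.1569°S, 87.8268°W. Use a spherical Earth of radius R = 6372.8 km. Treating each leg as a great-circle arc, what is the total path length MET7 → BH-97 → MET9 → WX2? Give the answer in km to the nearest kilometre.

3213 km

MET7→BH-97: c = 0.241728 rad, d = 1540.48 km
BH-97→MET9: c = 0.237042 rad, d = 1510.62 km
MET9→WX2: c = 0.025341 rad, d = 161.49 km
Total = 1540.48 + 1510.62 + 161.49 = 3212.60 km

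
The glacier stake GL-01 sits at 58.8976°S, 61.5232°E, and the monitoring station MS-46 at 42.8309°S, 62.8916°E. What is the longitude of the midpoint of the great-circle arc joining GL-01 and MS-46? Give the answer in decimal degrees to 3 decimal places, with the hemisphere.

Bx = cos φ₂ cos Δλ = 0.733154,  By = cos φ₂ sin Δλ = 0.017513
φₘ = atan2(sin φ₁ + sin φ₂, √((cos φ₁ + Bx)² + By²)) = -50.86619°
λₘ = λ₁ + atan2(By, cos φ₁ + Bx) = 62.32608°

62.326°E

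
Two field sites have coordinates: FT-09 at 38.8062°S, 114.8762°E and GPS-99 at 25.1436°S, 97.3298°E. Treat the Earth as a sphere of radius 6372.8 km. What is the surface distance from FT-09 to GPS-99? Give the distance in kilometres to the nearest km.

2240 km

Δφ = 13.6626°,  Δλ = -17.5464°
a = sin²(Δφ/2) + cos φ₁ cos φ₂ sin²(Δλ/2) = 0.030559
c = 2·arcsin(√a) = 0.351428 rad = 20.1354°
d = R·c = 6372.8 × 0.351428 = 2239.6 km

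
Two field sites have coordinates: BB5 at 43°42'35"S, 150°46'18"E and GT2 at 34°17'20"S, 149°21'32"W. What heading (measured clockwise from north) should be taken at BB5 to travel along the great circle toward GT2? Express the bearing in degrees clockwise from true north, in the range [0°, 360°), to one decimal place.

99.6°

BB5: φ = -43.70972°, λ = +150.77167°
GT2: φ = -34.28889°, λ = -149.35889°
Δλ = 59.8694°
y = sin Δλ · cos φ₂ = 0.714574
x = cos φ₁ sin φ₂ − sin φ₁ cos φ₂ cos Δλ = -0.120646
θ = atan2(y, x) = 99.5833° → 99.5833° (mod 360°)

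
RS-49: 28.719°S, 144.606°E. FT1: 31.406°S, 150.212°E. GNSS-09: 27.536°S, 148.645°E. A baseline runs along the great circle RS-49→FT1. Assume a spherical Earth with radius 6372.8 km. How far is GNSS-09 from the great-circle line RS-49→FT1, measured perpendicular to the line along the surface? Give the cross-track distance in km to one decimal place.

δ₁₃ = central angle RS-49→GNSS-09 = 0.065503 rad  (haversine)
θ₁₃ = bearing RS-49→GNSS-09 = 72.588°,  θ₁₂ = bearing RS-49→FT1 = 120.362°
dₓₜ = R·arcsin(sin δ₁₃ · sin(θ₁₃ − θ₁₂)) = 6372.8·arcsin(0.06546·sin(-47.774°)) = -309.012 km
|dₓₜ| = 309.012 km

309.0 km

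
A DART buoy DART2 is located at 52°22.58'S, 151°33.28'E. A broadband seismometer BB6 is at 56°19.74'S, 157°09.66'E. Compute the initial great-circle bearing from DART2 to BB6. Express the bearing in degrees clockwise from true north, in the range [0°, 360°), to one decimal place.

DART2: φ = -52.37633°, λ = +151.55467°
BB6: φ = -56.32900°, λ = +157.16100°
Δλ = 5.6063°
y = sin Δλ · cos φ₂ = 0.054163
x = cos φ₁ sin φ₂ − sin φ₁ cos φ₂ cos Δλ = -0.071033
θ = atan2(y, x) = 142.6741° → 142.6741° (mod 360°)

142.7°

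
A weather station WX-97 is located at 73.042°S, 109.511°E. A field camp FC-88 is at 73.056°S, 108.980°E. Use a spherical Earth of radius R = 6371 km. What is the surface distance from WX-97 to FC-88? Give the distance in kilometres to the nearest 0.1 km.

Δφ = -0.0140°,  Δλ = -0.5310°
a = sin²(Δφ/2) + cos φ₁ cos φ₂ sin²(Δλ/2) = 0.000002
c = 2·arcsin(√a) = 0.002713 rad = 0.1554°
d = R·c = 6371 × 0.002713 = 17.3 km

17.3 km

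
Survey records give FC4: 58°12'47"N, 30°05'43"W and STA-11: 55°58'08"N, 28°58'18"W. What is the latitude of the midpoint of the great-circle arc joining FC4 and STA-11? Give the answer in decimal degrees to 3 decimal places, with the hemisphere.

FC4: φ = +58.21306°, λ = -30.09528°
STA-11: φ = +55.96889°, λ = -28.97167°
Bx = cos φ₂ cos Δλ = 0.559535,  By = cos φ₂ sin Δλ = 0.010974
φₘ = atan2(sin φ₁ + sin φ₂, √((cos φ₁ + Bx)² + By²)) = 57.09223°
λₘ = λ₁ + atan2(By, cos φ₁ + Bx) = -29.51647°

57.092°N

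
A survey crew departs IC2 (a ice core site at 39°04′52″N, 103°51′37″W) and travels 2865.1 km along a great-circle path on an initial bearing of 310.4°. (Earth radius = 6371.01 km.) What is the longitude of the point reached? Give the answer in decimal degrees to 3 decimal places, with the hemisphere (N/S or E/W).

136.269°W

IC2: φ = +39.08111°, λ = -103.86028°
δ = d/R = 2865.1/6371.01 = 0.449709 rad
φ₂ = arcsin(sin φ₁ cos δ + cos φ₁ sin δ cos θ)
   = arcsin(0.63042·0.90057 + 0.77625·0.43470·0.64812) = 51.85419°
λ₂ = λ₁ + atan2(sin θ sin δ cos φ₁, cos δ − sin φ₁ sin φ₂) = -136.26928°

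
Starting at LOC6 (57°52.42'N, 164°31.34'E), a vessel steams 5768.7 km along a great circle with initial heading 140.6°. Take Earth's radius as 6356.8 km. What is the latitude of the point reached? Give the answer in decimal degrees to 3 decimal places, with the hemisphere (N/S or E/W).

11.400°N

LOC6: φ = +57.87367°, λ = +164.52233°
δ = d/R = 5768.7/6356.8 = 0.907485 rad
φ₂ = arcsin(sin φ₁ cos δ + cos φ₁ sin δ cos θ)
   = arcsin(0.84688·0.61573 + 0.53179·0.78796·-0.77273) = 11.39968°
λ₂ = λ₁ + atan2(sin θ sin δ cos φ₁, cos δ − sin φ₁ sin φ₂) = -164.80012°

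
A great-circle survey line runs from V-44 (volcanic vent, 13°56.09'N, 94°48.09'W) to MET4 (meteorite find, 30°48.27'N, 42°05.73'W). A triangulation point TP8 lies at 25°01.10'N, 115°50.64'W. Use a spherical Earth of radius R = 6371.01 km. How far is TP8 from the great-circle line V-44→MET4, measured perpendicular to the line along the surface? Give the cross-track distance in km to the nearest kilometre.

2191 km

V-44: φ = +13.93483°, λ = -94.80150°
MET4: φ = +30.80450°, λ = -42.09550°
TP8: φ = +25.01833°, λ = -115.84400°
δ₁₃ = central angle V-44→TP8 = 0.395776 rad  (haversine)
θ₁₃ = bearing V-44→TP8 = 302.438°,  θ₁₂ = bearing V-44→MET4 = 61.454°
dₓₜ = R·arcsin(sin δ₁₃ · sin(θ₁₃ − θ₁₂)) = 6371.01·arcsin(0.38552·sin(240.984°)) = -2190.815 km
|dₓₜ| = 2190.815 km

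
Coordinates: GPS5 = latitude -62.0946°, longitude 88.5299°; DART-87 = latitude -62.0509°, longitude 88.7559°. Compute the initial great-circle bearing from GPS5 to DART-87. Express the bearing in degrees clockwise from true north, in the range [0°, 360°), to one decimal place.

67.7°

Δλ = 0.2260°
y = sin Δλ · cos φ₂ = 0.001849
x = cos φ₁ sin φ₂ − sin φ₁ cos φ₂ cos Δλ = 0.000759
θ = atan2(y, x) = 67.6661° → 67.6661° (mod 360°)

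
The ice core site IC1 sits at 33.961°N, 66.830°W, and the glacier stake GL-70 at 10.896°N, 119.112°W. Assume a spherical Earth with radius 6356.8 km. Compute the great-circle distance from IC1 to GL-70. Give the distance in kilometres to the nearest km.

Δφ = -23.0650°,  Δλ = -52.2820°
a = sin²(Δφ/2) + cos φ₁ cos φ₂ sin²(Δλ/2) = 0.198067
c = 2·arcsin(√a) = 0.922454 rad = 52.8527°
d = R·c = 6356.8 × 0.922454 = 5863.9 km

5864 km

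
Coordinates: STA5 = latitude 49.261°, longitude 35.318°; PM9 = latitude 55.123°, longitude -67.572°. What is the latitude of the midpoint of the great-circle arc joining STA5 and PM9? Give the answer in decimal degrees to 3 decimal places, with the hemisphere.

Bx = cos φ₂ cos Δλ = -0.127561,  By = cos φ₂ sin Δλ = -0.557407
φₘ = atan2(sin φ₁ + sin φ₂, √((cos φ₁ + Bx)² + By²)) = 64.11509°
λₘ = λ₁ + atan2(By, cos φ₁ + Bx) = -11.39399°

64.115°N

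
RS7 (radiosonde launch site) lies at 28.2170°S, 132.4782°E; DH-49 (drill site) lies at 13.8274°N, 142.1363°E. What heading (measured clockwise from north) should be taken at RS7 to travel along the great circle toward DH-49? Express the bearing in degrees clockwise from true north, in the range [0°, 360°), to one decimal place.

13.8°

Δλ = 9.6581°
y = sin Δλ · cos φ₂ = 0.162907
x = cos φ₁ sin φ₂ − sin φ₁ cos φ₂ cos Δλ = 0.663199
θ = atan2(y, x) = 13.8008° → 13.8008° (mod 360°)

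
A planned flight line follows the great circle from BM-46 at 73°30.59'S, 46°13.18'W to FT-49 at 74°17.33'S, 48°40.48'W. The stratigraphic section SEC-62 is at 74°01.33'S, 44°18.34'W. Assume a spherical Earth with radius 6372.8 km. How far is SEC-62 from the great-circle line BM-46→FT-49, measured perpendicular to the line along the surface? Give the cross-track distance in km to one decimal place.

BM-46: φ = -73.50983°, λ = -46.21967°
FT-49: φ = -74.28883°, λ = -48.67467°
SEC-62: φ = -74.02217°, λ = -44.30567°
δ₁₃ = central angle BM-46→SEC-62 = 0.012928 rad  (haversine)
θ₁₃ = bearing BM-46→SEC-62 = 134.672°,  θ₁₂ = bearing BM-46→FT-49 = 219.978°
dₓₜ = R·arcsin(sin δ₁₃ · sin(θ₁₃ − θ₁₂)) = 6372.8·arcsin(0.01293·sin(-85.306°)) = -82.114 km
|dₓₜ| = 82.114 km

82.1 km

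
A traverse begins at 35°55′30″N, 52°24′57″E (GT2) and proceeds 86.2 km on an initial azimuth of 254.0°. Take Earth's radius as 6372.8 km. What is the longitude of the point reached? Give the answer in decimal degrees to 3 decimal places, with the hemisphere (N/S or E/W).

51.498°E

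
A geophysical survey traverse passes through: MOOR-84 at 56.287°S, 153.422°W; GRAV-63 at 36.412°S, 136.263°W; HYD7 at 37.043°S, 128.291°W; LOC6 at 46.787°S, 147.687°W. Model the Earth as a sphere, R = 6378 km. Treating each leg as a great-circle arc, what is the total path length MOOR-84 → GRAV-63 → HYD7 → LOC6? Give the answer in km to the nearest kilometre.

5204 km

MOOR-84→GRAV-63: c = 0.401297 rad, d = 2559.47 km
GRAV-63→HYD7: c = 0.112026 rad, d = 714.50 km
HYD7→LOC6: c = 0.302629 rad, d = 1930.17 km
Total = 2559.47 + 714.50 + 1930.17 = 5204.15 km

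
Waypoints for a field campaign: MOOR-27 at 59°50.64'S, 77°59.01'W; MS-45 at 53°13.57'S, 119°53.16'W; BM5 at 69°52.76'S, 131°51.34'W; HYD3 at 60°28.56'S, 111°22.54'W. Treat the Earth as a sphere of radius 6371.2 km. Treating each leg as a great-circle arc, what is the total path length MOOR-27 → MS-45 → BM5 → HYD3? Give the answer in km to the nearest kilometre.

MOOR-27: φ = -59.84400°, λ = -77.98350°
MS-45: φ = -53.22617°, λ = -119.88600°
BM5: φ = -69.87933°, λ = -131.85567°
HYD3: φ = -60.47600°, λ = -111.37567°
MOOR-27→MS-45: c = 0.411723 rad, d = 2623.17 km
MS-45→BM5: c = 0.305889 rad, d = 1948.88 km
BM5→HYD3: c = 0.220226 rad, d = 1403.10 km
Total = 2623.17 + 1948.88 + 1403.10 = 5975.16 km

5975 km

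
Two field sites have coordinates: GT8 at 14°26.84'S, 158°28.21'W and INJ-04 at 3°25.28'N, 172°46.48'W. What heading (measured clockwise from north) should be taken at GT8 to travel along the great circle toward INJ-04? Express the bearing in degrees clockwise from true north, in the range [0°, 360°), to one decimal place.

GT8: φ = -14.44733°, λ = -158.47017°
INJ-04: φ = +3.42133°, λ = -172.77467°
Δλ = -14.3045°
y = sin Δλ · cos φ₂ = -0.246635
x = cos φ₁ sin φ₂ − sin φ₁ cos φ₂ cos Δλ = 0.299115
θ = atan2(y, x) = -39.5072° → 320.4928° (mod 360°)

320.5°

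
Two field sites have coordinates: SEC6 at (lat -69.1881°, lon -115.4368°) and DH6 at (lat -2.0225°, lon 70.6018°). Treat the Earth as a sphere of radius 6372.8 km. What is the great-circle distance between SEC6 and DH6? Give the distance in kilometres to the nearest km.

12087 km

Δφ = 67.1656°,  Δλ = -173.9614°
a = sin²(Δφ/2) + cos φ₁ cos φ₂ sin²(Δλ/2) = 0.660060
c = 2·arcsin(√a) = 1.896653 rad = 108.6702°
d = R·c = 6372.8 × 1.896653 = 12087.0 km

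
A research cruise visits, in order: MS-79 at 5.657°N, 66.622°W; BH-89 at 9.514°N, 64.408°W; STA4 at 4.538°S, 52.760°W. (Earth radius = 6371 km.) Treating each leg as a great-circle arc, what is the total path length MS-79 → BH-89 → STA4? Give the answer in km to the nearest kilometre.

MS-79→BH-89: c = 0.077448 rad, d = 493.42 km
BH-89→STA4: c = 0.318107 rad, d = 2026.66 km
Total = 493.42 + 2026.66 = 2520.08 km

2520 km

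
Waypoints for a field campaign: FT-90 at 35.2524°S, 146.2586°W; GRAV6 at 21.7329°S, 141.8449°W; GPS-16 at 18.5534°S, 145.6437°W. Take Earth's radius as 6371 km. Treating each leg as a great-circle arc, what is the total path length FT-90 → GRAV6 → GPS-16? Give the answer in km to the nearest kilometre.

2095 km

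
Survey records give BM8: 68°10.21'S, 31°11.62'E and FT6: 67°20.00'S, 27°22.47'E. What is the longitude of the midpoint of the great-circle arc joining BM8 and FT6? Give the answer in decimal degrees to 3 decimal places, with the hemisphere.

29.250°E

BM8: φ = -68.17017°, λ = +31.19367°
FT6: φ = -67.33333°, λ = +27.37450°
Bx = cos φ₂ cos Δλ = 0.384513,  By = cos φ₂ sin Δλ = -0.025669
φₘ = atan2(sin φ₁ + sin φ₂, √((cos φ₁ + Bx)² + By²)) = -67.76290°
λₘ = λ₁ + atan2(By, cos φ₁ + Bx) = 29.24998°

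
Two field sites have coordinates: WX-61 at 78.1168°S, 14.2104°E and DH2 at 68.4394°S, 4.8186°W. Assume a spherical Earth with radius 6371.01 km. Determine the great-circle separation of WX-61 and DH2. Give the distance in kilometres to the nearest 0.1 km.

1222.9 km

Δφ = 9.6774°,  Δλ = -19.0290°
a = sin²(Δφ/2) + cos φ₁ cos φ₂ sin²(Δλ/2) = 0.009183
c = 2·arcsin(√a) = 0.191947 rad = 10.9977°
d = R·c = 6371.01 × 0.191947 = 1222.9 km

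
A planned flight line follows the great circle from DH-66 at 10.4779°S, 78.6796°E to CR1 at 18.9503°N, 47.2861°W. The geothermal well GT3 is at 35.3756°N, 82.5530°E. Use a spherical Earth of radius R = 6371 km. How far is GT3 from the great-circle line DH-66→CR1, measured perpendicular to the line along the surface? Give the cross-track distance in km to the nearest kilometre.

4983 km

δ₁₃ = central angle DH-66→GT3 = 0.802844 rad  (haversine)
θ₁₃ = bearing DH-66→GT3 = 4.392°,  θ₁₂ = bearing DH-66→CR1 = 285.918°
dₓₜ = R·arcsin(sin δ₁₃ · sin(θ₁₃ − θ₁₂)) = 6371·arcsin(0.71933·sin(-281.526°)) = 4983.268 km
|dₓₜ| = 4983.268 km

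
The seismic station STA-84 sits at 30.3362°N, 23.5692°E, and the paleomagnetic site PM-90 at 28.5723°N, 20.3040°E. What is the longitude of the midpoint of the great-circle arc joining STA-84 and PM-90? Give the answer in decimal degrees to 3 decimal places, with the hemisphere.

21.922°E

Bx = cos φ₂ cos Δλ = 0.876789,  By = cos φ₂ sin Δλ = -0.050021
φₘ = atan2(sin φ₁ + sin φ₂, √((cos φ₁ + Bx)² + By²)) = 29.46421°
λₘ = λ₁ + atan2(By, cos φ₁ + Bx) = 21.92240°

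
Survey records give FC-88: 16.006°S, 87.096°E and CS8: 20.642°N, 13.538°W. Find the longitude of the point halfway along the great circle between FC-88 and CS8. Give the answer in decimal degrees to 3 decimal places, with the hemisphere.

37.705°E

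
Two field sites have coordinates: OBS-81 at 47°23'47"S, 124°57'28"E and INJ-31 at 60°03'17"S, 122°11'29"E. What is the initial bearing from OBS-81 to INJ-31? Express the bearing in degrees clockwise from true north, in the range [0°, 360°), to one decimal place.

186.3°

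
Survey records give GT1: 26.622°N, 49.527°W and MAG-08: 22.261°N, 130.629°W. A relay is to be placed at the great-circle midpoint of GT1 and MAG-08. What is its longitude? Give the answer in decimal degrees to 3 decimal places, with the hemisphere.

90.926°W

Bx = cos φ₂ cos Δλ = 0.143148,  By = cos φ₂ sin Δλ = -0.914330
φₘ = atan2(sin φ₁ + sin φ₂, √((cos φ₁ + Bx)² + By²)) = 30.88315°
λₘ = λ₁ + atan2(By, cos φ₁ + Bx) = -90.92629°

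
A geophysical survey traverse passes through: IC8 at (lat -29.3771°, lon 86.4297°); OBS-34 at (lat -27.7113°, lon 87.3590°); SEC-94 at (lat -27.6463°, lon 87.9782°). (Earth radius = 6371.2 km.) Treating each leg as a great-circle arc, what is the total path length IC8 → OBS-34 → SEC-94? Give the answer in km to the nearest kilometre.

268 km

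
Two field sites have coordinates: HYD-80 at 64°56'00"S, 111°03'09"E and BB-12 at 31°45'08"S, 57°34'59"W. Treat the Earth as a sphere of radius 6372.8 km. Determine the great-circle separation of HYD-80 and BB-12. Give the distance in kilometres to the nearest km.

9221 km

HYD-80: φ = -64.93333°, λ = +111.05250°
BB-12: φ = -31.75222°, λ = -57.58306°
Δφ = 33.1811°,  Δλ = -168.6356°
a = sin²(Δφ/2) + cos φ₁ cos φ₂ sin²(Δλ/2) = 0.438258
c = 2·arcsin(√a) = 1.446997 rad = 82.9068°
d = R·c = 6372.8 × 1.446997 = 9221.4 km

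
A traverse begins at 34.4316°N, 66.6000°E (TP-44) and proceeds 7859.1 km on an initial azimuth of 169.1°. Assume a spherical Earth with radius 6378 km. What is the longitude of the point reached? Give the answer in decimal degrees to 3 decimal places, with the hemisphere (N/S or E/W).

δ = d/R = 7859.1/6378 = 1.232220 rad
φ₂ = arcsin(sin φ₁ cos δ + cos φ₁ sin δ cos θ)
   = arcsin(0.56542·0.33214 + 0.82480·0.94323·-0.98196) = -35.17944°
λ₂ = λ₁ + atan2(sin θ sin δ cos φ₁, cos δ − sin φ₁ sin φ₂) = 79.20434°

79.204°E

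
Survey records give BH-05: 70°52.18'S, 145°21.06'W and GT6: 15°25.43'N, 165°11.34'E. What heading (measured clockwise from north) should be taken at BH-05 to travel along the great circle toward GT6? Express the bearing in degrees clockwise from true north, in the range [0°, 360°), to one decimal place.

312.8°

BH-05: φ = -70.86967°, λ = -145.35100°
GT6: φ = +15.42383°, λ = +165.18900°
Δλ = -49.4600°
y = sin Δλ · cos φ₂ = -0.732583
x = cos φ₁ sin φ₂ − sin φ₁ cos φ₂ cos Δλ = 0.679127
θ = atan2(y, x) = -47.1685° → 312.8315° (mod 360°)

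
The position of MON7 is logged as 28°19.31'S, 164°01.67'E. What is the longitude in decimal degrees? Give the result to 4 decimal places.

164.0278°E

164° + 1.67′/60 = 164 + 0.02783 = 164.0278°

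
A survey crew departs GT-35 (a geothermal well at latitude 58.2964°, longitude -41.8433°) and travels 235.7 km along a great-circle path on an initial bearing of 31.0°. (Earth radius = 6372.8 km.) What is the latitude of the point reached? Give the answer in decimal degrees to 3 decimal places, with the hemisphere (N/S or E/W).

δ = d/R = 235.7/6372.8 = 0.036985 rad
φ₂ = arcsin(sin φ₁ cos δ + cos φ₁ sin δ cos θ)
   = arcsin(0.85078·0.99932 + 0.52553·0.03698·0.85717) = 60.09497°
λ₂ = λ₁ + atan2(sin θ sin δ cos φ₁, cos δ − sin φ₁ sin φ₂) = -39.65414°

60.095°N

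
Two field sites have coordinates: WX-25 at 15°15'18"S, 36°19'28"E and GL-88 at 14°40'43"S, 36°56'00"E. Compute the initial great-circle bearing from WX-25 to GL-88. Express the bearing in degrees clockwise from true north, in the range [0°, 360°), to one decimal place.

45.7°

WX-25: φ = -15.25500°, λ = +36.32444°
GL-88: φ = -14.67861°, λ = +36.93333°
Δλ = 0.6089°
y = sin Δλ · cos φ₂ = 0.010280
x = cos φ₁ sin φ₂ − sin φ₁ cos φ₂ cos Δλ = 0.010045
θ = atan2(y, x) = 45.6617° → 45.6617° (mod 360°)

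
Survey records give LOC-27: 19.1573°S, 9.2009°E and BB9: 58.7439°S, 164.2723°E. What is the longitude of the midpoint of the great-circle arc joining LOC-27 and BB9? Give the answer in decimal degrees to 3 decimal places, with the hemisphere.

33.964°E

Bx = cos φ₂ cos Δλ = -0.470524,  By = cos φ₂ sin Δλ = 0.218695
φₘ = atan2(sin φ₁ + sin φ₂, √((cos φ₁ + Bx)² + By²)) = -66.18647°
λₘ = λ₁ + atan2(By, cos φ₁ + Bx) = 33.96419°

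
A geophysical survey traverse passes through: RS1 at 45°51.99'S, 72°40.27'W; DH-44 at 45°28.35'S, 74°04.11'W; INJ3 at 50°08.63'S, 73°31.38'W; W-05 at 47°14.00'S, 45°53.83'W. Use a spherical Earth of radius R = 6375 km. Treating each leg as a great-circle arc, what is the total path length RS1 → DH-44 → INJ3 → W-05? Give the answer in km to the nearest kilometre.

2681 km

RS1: φ = -45.86650°, λ = -72.67117°
DH-44: φ = -45.47250°, λ = -74.06850°
INJ3: φ = -50.14383°, λ = -73.52300°
W-05: φ = -47.23333°, λ = -45.89717°
RS1→DH-44: c = 0.018377 rad, d = 117.15 km
DH-44→INJ3: c = 0.081780 rad, d = 521.35 km
INJ3→W-05: c = 0.320430 rad, d = 2042.74 km
Total = 117.15 + 521.35 + 2042.74 = 2681.24 km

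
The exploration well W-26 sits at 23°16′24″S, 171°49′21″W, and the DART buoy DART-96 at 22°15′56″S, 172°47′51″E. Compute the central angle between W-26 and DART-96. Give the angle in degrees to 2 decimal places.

14.21°

W-26: φ = -23.27333°, λ = -171.82250°
DART-96: φ = -22.26556°, λ = +172.79750°
Δφ = 1.0078°,  Δλ = -15.3800°
a = sin²(Δφ/2) + cos φ₁ cos φ₂ sin²(Δλ/2) = 0.015300
c = 2·arcsin(√a) = 0.248020 rad = 14.2105°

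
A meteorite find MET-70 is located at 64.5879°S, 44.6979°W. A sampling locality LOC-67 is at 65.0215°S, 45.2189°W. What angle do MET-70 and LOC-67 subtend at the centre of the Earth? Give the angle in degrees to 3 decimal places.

0.487°

Δφ = -0.4336°,  Δλ = -0.5210°
a = sin²(Δφ/2) + cos φ₁ cos φ₂ sin²(Δλ/2) = 0.000018
c = 2·arcsin(√a) = 0.008500 rad = 0.4870°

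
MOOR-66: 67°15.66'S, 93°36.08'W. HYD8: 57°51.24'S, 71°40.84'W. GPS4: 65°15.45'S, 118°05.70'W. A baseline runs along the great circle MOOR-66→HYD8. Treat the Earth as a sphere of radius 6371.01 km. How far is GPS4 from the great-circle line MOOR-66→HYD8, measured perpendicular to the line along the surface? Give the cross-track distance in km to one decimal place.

MOOR-66: φ = -67.26100°, λ = -93.60133°
HYD8: φ = -57.85400°, λ = -71.68067°
GPS4: φ = -65.25750°, λ = -118.09500°
δ₁₃ = central angle MOOR-66→GPS4 = 0.174407 rad  (haversine)
θ₁₃ = bearing MOOR-66→GPS4 = 270.073°,  θ₁₂ = bearing MOOR-66→HYD8 = 57.209°
dₓₜ = R·arcsin(sin δ₁₃ · sin(θ₁₃ − θ₁₂)) = 6371.01·arcsin(0.17352·sin(212.864°)) = -600.804 km
|dₓₜ| = 600.804 km

600.8 km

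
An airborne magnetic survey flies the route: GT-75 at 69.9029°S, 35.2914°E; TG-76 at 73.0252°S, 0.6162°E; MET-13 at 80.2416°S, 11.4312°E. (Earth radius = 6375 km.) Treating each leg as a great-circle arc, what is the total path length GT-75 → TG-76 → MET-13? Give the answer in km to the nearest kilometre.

2101 km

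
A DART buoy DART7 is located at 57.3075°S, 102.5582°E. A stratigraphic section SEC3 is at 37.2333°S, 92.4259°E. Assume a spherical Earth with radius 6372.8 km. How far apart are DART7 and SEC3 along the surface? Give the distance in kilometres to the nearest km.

2354 km

Δφ = 20.0742°,  Δλ = -10.1323°
a = sin²(Δφ/2) + cos φ₁ cos φ₂ sin²(Δλ/2) = 0.033729
c = 2·arcsin(√a) = 0.369406 rad = 21.1654°
d = R·c = 6372.8 × 0.369406 = 2354.1 km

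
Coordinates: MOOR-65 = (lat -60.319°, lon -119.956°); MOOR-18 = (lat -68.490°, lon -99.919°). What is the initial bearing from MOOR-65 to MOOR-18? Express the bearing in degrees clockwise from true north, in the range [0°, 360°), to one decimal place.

142.1°

Δλ = 20.0370°
y = sin Δλ · cos φ₂ = 0.125629
x = cos φ₁ sin φ₂ − sin φ₁ cos φ₂ cos Δλ = -0.161410
θ = atan2(y, x) = 142.1056° → 142.1056° (mod 360°)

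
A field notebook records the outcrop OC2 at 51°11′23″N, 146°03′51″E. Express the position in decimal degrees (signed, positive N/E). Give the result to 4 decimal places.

lat: 51.1897° N → +51.1897°
lon: 146.0642° E → +146.0642°

+51.1897°, +146.0642°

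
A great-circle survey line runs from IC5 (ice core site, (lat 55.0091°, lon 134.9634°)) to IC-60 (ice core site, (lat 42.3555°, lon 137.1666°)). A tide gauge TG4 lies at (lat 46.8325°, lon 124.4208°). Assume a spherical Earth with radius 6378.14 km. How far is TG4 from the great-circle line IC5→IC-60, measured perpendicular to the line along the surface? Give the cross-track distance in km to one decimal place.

δ₁₃ = central angle IC5→TG4 = 0.183496 rad  (haversine)
θ₁₃ = bearing IC5→TG4 = 223.315°,  θ₁₂ = bearing IC5→IC-60 = 172.596°
dₓₜ = R·arcsin(sin δ₁₃ · sin(θ₁₃ − θ₁₂)) = 6378.14·arcsin(0.18247·sin(50.719°)) = 903.865 km
|dₓₜ| = 903.865 km

903.9 km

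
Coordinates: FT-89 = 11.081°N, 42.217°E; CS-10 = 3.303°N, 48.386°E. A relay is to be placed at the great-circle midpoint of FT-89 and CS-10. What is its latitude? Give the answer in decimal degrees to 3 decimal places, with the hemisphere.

Bx = cos φ₂ cos Δλ = 0.992558,  By = cos φ₂ sin Δλ = 0.107283
φₘ = atan2(sin φ₁ + sin φ₂, √((cos φ₁ + Bx)² + By²)) = 7.20232°
λₘ = λ₁ + atan2(By, cos φ₁ + Bx) = 45.32799°

7.202°N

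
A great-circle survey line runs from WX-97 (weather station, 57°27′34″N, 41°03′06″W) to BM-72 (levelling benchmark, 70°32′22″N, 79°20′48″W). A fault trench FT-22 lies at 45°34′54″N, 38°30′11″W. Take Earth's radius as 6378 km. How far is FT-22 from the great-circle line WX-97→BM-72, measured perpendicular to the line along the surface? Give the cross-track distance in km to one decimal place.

WX-97: φ = +57.45944°, λ = -41.05167°
BM-72: φ = +70.53944°, λ = -79.34667°
FT-22: φ = +45.58167°, λ = -38.50306°
δ₁₃ = central angle WX-97→FT-22 = 0.209108 rad  (haversine)
θ₁₃ = bearing WX-97→FT-22 = 171.378°,  θ₁₂ = bearing WX-97→BM-72 = 324.245°
dₓₜ = R·arcsin(sin δ₁₃ · sin(θ₁₃ − θ₁₂)) = 6378·arcsin(0.20759·sin(-152.868°)) = -604.707 km
|dₓₜ| = 604.707 km

604.7 km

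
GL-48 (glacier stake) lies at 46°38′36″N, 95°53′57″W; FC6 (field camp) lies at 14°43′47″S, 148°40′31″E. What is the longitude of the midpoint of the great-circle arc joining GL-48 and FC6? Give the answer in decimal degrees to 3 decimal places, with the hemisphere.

GL-48: φ = +46.64333°, λ = -95.89917°
FC6: φ = -14.72972°, λ = +148.67528°
Bx = cos φ₂ cos Δλ = -0.415228,  By = cos φ₂ sin Δλ = -0.873463
φₘ = atan2(sin φ₁ + sin φ₂, √((cos φ₁ + Bx)² + By²)) = 27.33754°
λₘ = λ₁ + atan2(By, cos φ₁ + Bx) = -168.64366°

168.644°W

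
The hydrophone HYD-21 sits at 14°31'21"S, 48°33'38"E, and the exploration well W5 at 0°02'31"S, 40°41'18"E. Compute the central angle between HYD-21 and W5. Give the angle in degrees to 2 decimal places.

16.44°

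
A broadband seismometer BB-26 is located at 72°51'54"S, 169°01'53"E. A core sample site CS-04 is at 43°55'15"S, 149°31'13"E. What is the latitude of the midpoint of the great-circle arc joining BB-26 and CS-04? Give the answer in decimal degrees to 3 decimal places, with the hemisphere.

58.698°S

BB-26: φ = -72.86500°, λ = +169.03139°
CS-04: φ = -43.92083°, λ = +149.52028°
Bx = cos φ₂ cos Δλ = 0.678937,  By = cos φ₂ sin Δλ = -0.240572
φₘ = atan2(sin φ₁ + sin φ₂, √((cos φ₁ + Bx)² + By²)) = -58.69827°
λₘ = λ₁ + atan2(By, cos φ₁ + Bx) = 155.15133°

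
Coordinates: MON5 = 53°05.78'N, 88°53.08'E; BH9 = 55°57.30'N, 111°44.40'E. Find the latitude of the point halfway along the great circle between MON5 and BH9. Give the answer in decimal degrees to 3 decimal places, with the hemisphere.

MON5: φ = +53.09633°, λ = +88.88467°
BH9: φ = +55.95500°, λ = +111.74000°
Bx = cos φ₂ cos Δλ = 0.515890,  By = cos φ₂ sin Δλ = 0.217447
φₘ = atan2(sin φ₁ + sin φ₂, √((cos φ₁ + Bx)² + By²)) = 55.06540°
λₘ = λ₁ + atan2(By, cos φ₁ + Bx) = 99.90682°

55.065°N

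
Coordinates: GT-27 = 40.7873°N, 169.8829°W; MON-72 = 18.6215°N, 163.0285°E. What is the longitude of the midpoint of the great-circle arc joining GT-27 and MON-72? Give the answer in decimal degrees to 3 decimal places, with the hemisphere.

175.031°E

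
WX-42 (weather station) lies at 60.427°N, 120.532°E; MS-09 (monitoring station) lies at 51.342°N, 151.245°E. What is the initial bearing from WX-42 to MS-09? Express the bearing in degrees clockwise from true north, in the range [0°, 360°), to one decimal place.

104.4°

Δλ = 30.7130°
y = sin Δλ · cos φ₂ = 0.319043
x = cos φ₁ sin φ₂ − sin φ₁ cos φ₂ cos Δλ = -0.081695
θ = atan2(y, x) = 104.3628° → 104.3628° (mod 360°)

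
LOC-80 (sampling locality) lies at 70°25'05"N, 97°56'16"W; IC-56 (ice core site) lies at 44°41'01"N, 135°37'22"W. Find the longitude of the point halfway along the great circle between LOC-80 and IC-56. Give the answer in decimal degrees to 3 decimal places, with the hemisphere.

123.770°W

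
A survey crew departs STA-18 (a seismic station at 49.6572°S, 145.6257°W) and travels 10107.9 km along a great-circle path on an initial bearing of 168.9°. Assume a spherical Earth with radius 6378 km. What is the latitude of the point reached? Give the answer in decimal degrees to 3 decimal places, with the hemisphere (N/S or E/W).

38.646°S

δ = d/R = 10107.9/6378 = 1.584807 rad
φ₂ = arcsin(sin φ₁ cos δ + cos φ₁ sin δ cos θ)
   = arcsin(-0.76218·-0.01401 + 0.64736·0.99990·-0.98129) = -38.64609°
λ₂ = λ₁ + atan2(sin θ sin δ cos φ₁, cos δ − sin φ₁ sin φ₂) = 20.10516°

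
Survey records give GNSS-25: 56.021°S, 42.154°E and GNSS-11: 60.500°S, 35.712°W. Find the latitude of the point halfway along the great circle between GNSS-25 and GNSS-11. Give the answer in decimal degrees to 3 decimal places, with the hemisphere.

Bx = cos φ₂ cos Δλ = 0.103507,  By = cos φ₂ sin Δλ = -0.481422
φₘ = atan2(sin φ₁ + sin φ₂, √((cos φ₁ + Bx)² + By²)) = -64.27534°
λₘ = λ₁ + atan2(By, cos φ₁ + Bx) = 6.14475°

64.275°S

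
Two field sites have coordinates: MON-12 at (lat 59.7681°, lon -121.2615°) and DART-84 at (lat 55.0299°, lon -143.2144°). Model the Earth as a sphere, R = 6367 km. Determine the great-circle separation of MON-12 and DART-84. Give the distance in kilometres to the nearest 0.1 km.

Δφ = -4.7382°,  Δλ = -21.9529°
a = sin²(Δφ/2) + cos φ₁ cos φ₂ sin²(Δλ/2) = 0.012171
c = 2·arcsin(√a) = 0.221095 rad = 12.6678°
d = R·c = 6367 × 0.221095 = 1407.7 km

1407.7 km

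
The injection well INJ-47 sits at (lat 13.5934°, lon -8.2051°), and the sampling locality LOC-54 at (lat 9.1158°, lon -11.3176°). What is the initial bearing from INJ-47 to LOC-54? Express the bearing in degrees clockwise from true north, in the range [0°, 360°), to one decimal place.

Δλ = -3.1125°
y = sin Δλ · cos φ₂ = -0.053611
x = cos φ₁ sin φ₂ − sin φ₁ cos φ₂ cos Δλ = -0.077727
θ = atan2(y, x) = -145.4047° → 214.5953° (mod 360°)

214.6°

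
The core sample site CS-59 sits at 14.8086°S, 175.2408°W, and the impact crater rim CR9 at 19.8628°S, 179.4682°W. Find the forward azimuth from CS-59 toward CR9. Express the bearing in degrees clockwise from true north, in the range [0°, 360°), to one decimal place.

218.0°

Δλ = -4.2274°
y = sin Δλ · cos φ₂ = -0.069330
x = cos φ₁ sin φ₂ − sin φ₁ cos φ₂ cos Δλ = -0.088752
θ = atan2(y, x) = -142.0044° → 217.9956° (mod 360°)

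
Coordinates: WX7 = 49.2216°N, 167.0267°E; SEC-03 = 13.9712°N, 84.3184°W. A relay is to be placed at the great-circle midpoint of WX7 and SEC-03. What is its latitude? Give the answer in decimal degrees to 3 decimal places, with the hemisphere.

Bx = cos φ₂ cos Δλ = -0.310405,  By = cos φ₂ sin Δλ = 0.919434
φₘ = atan2(sin φ₁ + sin φ₂, √((cos φ₁ + Bx)² + By²)) = 45.50468°
λₘ = λ₁ + atan2(By, cos φ₁ + Bx) = -123.41687°

45.505°N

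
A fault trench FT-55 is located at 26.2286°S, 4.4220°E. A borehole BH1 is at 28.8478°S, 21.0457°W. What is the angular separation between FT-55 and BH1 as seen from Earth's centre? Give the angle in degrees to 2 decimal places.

22.69°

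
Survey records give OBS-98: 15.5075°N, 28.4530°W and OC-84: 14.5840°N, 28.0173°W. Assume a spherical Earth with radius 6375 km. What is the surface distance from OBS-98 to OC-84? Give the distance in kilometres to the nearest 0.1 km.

112.9 km

Δφ = -0.9235°,  Δλ = 0.4357°
a = sin²(Δφ/2) + cos φ₁ cos φ₂ sin²(Δλ/2) = 0.000078
c = 2·arcsin(√a) = 0.017712 rad = 1.0148°
d = R·c = 6375 × 0.017712 = 112.9 km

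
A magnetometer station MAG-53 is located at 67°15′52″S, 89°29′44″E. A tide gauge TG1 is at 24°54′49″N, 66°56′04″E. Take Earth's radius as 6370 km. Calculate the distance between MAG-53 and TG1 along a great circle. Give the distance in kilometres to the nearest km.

MAG-53: φ = -67.26444°, λ = +89.49556°
TG1: φ = +24.91361°, λ = +66.93444°
Δφ = 92.1781°,  Δλ = -22.5611°
a = sin²(Δφ/2) + cos φ₁ cos φ₂ sin²(Δλ/2) = 0.532415
c = 2·arcsin(√a) = 1.635671 rad = 93.7171°
d = R·c = 6370 × 1.635671 = 10419.2 km

10419 km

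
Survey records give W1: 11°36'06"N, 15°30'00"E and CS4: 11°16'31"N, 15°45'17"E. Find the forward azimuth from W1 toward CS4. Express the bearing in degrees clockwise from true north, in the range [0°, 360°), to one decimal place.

W1: φ = +11.60167°, λ = +15.50000°
CS4: φ = +11.27528°, λ = +15.75472°
Δλ = 0.2547°
y = sin Δλ · cos φ₂ = 0.004360
x = cos φ₁ sin φ₂ − sin φ₁ cos φ₂ cos Δλ = -0.005695
θ = atan2(y, x) = 142.5614° → 142.5614° (mod 360°)

142.6°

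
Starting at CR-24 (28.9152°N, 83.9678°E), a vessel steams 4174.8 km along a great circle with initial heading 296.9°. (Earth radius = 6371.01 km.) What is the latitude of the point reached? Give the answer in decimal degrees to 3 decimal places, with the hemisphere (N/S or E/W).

38.660°N

δ = d/R = 4174.8/6371.01 = 0.655281 rad
φ₂ = arcsin(sin φ₁ cos δ + cos φ₁ sin δ cos θ)
   = arcsin(0.48351·0.79288 + 0.87534·0.60938·0.45243) = 38.66036°
λ₂ = λ₁ + atan2(sin θ sin δ cos φ₁, cos δ − sin φ₁ sin φ₂) = 39.86445°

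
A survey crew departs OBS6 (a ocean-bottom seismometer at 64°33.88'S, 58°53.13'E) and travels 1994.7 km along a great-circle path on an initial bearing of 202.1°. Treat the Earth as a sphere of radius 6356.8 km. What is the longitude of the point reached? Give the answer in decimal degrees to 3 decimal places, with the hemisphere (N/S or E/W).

OBS6: φ = -64.56467°, λ = +58.88550°
δ = d/R = 1994.7/6356.8 = 0.313790 rad
φ₂ = arcsin(sin φ₁ cos δ + cos φ₁ sin δ cos θ)
   = arcsin(-0.90307·0.95117 + 0.42949·0.30867·-0.92653) = -79.05311°
λ₂ = λ₁ + atan2(sin θ sin δ cos φ₁, cos δ − sin φ₁ sin φ₂) = 21.18582°

21.186°E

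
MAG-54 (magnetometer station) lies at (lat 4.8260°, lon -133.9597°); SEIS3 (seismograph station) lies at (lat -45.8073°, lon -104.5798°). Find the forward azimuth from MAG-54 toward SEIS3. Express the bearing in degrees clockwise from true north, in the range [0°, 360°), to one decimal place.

155.9°

Δλ = 29.3799°
y = sin Δλ · cos φ₂ = 0.341983
x = cos φ₁ sin φ₂ − sin φ₁ cos φ₂ cos Δλ = -0.765560
θ = atan2(y, x) = 155.9292° → 155.9292° (mod 360°)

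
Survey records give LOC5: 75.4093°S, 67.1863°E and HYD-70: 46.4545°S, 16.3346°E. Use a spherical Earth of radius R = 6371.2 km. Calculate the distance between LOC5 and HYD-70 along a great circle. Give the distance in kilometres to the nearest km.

3981 km

Δφ = 28.9548°,  Δλ = -50.8517°
a = sin²(Δφ/2) + cos φ₁ cos φ₂ sin²(Δλ/2) = 0.094490
c = 2·arcsin(√a) = 0.624904 rad = 35.8044°
d = R·c = 6371.2 × 0.624904 = 3981.4 km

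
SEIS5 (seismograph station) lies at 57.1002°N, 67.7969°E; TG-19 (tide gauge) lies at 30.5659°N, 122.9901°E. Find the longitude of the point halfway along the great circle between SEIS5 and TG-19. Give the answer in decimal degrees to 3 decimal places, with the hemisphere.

102.142°E

Bx = cos φ₂ cos Δλ = 0.491494,  By = cos φ₂ sin Δλ = 0.706988
φₘ = atan2(sin φ₁ + sin φ₂, √((cos φ₁ + Bx)² + By²)) = 47.09173°
λₘ = λ₁ + atan2(By, cos φ₁ + Bx) = 102.14174°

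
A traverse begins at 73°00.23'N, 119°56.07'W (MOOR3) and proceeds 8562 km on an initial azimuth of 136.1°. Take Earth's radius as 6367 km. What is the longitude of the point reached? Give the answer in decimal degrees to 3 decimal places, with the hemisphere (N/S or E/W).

77.419°W

MOOR3: φ = +73.00383°, λ = -119.93450°
δ = d/R = 8562/6367 = 1.344746 rad
φ₂ = arcsin(sin φ₁ cos δ + cos φ₁ sin δ cos θ)
   = arcsin(0.95632·0.22413 + 0.29231·0.97456·-0.72055) = 0.52005°
λ₂ = λ₁ + atan2(sin θ sin δ cos φ₁, cos δ − sin φ₁ sin φ₂) = -77.41905°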